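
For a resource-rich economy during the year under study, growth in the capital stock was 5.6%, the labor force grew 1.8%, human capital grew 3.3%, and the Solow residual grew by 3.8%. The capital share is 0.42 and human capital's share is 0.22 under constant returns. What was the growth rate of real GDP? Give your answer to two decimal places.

7.53%

Labor's share = 1 − 0.42 − 0.22 = 0.36.
The capital stock: 0.42 × 5.6 = 2.352 pp.
Human capital: 0.22 × 3.3 = 0.726 pp.
The labor force: 0.36 × 1.8 = 0.648 pp.
Output growth = 3.8 + 3.726 = 7.526%.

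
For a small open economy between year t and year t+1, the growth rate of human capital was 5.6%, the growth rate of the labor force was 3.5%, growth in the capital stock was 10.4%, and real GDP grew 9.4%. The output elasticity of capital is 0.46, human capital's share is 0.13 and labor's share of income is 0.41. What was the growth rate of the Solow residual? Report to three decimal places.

Labor's share = 1 − 0.46 − 0.13 = 0.41.
The capital stock: 0.46 × 10.4 = 4.784 pp.
Human capital: 0.13 × 5.6 = 0.728 pp.
The labor force: 0.41 × 3.5 = 1.435 pp.
TFP growth = 9.4 − 6.947 = 2.453%.

2.453%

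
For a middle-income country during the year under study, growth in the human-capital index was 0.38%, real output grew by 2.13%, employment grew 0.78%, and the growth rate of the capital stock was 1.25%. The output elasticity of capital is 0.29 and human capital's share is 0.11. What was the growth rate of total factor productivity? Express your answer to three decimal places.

1.258%

Labor's share = 1 − 0.29 − 0.11 = 0.6.
The capital stock: 0.29 × 1.25 = 0.3625 pp.
The human-capital index: 0.11 × 0.38 = 0.0418 pp.
Employment: 0.6 × 0.78 = 0.468 pp.
TFP growth = 2.13 − 0.8723 = 1.2577%.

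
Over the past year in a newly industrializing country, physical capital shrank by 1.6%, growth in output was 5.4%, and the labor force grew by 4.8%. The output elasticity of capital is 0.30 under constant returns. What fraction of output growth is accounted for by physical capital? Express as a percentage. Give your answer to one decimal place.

Physical capital contributed 0.3 × (-1.6) = -0.48 pp.
Share of growth = -0.48 / 5.4 × 100 = -8.889%.

Physical capital accounted for -8.9% of growth.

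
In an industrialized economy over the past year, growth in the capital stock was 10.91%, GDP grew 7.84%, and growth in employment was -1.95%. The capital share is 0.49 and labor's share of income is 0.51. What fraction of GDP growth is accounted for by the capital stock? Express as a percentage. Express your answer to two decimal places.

The capital stock contributed 0.49 × 10.91 = 5.3459 pp.
Share of growth = 5.3459 / 7.84 × 100 = 68.1875%.

The capital stock accounted for 68.19% of growth.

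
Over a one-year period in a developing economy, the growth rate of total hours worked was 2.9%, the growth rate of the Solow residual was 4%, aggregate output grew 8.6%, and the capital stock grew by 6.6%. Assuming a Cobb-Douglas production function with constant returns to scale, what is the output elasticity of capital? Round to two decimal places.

gY = gA + α·gK + (1−α)·gL, so gY − gA − gL = α(gK − gL).
8.6 − 4 − 2.9 = α × (6.6 − 2.9).
1.7 = 3.7 α, so α = 0.4595.

α = 0.46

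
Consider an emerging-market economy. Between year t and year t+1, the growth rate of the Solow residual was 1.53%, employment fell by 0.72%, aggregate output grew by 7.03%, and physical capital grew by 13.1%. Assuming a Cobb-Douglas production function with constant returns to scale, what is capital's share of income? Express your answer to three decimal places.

0.450

gY = gA + α·gK + (1−α)·gL, so gY − gA − gL = α(gK − gL).
7.03 − 1.53 + 0.72 = α × (13.1 − (-0.72)).
6.22 = 13.82 α, so α = 0.45007.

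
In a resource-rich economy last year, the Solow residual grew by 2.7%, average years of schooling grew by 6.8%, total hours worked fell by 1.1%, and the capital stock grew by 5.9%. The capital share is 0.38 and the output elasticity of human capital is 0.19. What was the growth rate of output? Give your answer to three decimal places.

Output growth was 5.761%.

Labor's share = 1 − 0.38 − 0.19 = 0.43.
The capital stock: 0.38 × 5.9 = 2.242 pp.
Average years of schooling: 0.19 × 6.8 = 1.292 pp.
Total hours worked: 0.43 × (-1.1) = -0.473 pp.
Output growth = 2.7 + 3.061 = 5.761%.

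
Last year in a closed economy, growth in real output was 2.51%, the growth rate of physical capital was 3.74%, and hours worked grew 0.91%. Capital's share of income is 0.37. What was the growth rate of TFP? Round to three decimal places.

Labor's share = 1 − 0.37 = 0.63.
Physical capital: 0.37 × 3.74 = 1.3838 pp.
Hours worked: 0.63 × 0.91 = 0.5733 pp.
TFP growth = 2.51 − 1.9571 = 0.5529%.

TFP growth was 0.553%.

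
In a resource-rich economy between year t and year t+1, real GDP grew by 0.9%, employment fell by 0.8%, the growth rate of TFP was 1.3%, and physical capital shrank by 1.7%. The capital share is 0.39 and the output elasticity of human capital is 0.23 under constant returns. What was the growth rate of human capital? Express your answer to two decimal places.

Labor's share = 1 − 0.39 − 0.23 = 0.38.
gY = gA + 0.39×(-1.7) + 0.38×(-0.8) + 0.23×g.
0.23×g = 0.9 − 1.3 + 0.967 = 0.567.
g = 0.567 / 0.23 = 2.4652%.

2.47%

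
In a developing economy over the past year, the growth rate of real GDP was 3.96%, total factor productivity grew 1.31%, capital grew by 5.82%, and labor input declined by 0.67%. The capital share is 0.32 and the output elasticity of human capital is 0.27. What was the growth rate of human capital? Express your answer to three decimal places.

Labor's share = 1 − 0.32 − 0.27 = 0.41.
gY = gA + 0.32×5.82 + 0.41×(-0.67) + 0.27×g.
0.27×g = 3.96 − 1.31 − 1.5877 = 1.0623.
g = 1.0623 / 0.27 = 3.93444%.

3.934%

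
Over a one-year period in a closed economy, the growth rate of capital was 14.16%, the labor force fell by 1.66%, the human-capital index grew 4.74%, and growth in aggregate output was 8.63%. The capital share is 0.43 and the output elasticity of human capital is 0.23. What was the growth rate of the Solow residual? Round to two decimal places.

Labor's share = 1 − 0.43 − 0.23 = 0.34.
Capital: 0.43 × 14.16 = 6.0888 pp.
The human-capital index: 0.23 × 4.74 = 1.0902 pp.
The labor force: 0.34 × (-1.66) = -0.5644 pp.
TFP growth = 8.63 − 6.6146 = 2.0154%.

The Solow residual growth was 2.02%.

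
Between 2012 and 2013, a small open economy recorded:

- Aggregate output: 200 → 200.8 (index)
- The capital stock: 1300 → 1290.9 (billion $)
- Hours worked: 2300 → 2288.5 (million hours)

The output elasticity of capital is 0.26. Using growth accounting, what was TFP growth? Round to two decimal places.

0.95%

Aggregate output growth = (200.8 − 200) / 200 = 0.4%.
The capital stock growth = (1290.9 − 1300) / 1300 = -0.7%.
Hours worked growth = (2288.5 − 2300) / 2300 = -0.5%.
Labor's share = 1 − 0.26 = 0.74.
The capital stock: 0.26 × (-0.7) = -0.182 pp.
Hours worked: 0.74 × (-0.5) = -0.37 pp.
TFP growth = 0.4 + 0.552 = 0.952%.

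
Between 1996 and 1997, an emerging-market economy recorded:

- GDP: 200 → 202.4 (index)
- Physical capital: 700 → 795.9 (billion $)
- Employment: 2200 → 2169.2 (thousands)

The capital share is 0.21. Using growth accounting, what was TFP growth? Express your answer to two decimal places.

-0.57%

GDP growth = (202.4 − 200) / 200 = 1.2%.
Physical capital growth = (795.9 − 700) / 700 = 13.7%.
Employment growth = (2169.2 − 2200) / 2200 = -1.4%.
Labor's share = 1 − 0.21 = 0.79.
Physical capital: 0.21 × 13.7 = 2.877 pp.
Employment: 0.79 × (-1.4) = -1.106 pp.
TFP growth = 1.2 − 1.771 = -0.571%.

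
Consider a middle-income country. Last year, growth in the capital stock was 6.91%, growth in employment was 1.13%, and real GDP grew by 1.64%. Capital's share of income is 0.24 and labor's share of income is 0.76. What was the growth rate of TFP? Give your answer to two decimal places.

Labor's share = 1 − 0.24 = 0.76.
The capital stock: 0.24 × 6.91 = 1.6584 pp.
Employment: 0.76 × 1.13 = 0.8588 pp.
TFP growth = 1.64 − 2.5172 = -0.8772%.

-0.88%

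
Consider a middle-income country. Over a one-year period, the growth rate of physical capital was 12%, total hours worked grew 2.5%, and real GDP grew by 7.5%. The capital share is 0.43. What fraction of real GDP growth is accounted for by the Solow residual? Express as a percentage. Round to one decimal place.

12.2%

Labor's share = 1 − 0.43 = 0.57.
Physical capital: 0.43 × 12 = 5.16 pp.
Total hours worked: 0.57 × 2.5 = 1.425 pp.
TFP growth = 7.5 − 6.585 = 0.915%.
TFP share of growth = 0.915 / 7.5 × 100 = 12.2%.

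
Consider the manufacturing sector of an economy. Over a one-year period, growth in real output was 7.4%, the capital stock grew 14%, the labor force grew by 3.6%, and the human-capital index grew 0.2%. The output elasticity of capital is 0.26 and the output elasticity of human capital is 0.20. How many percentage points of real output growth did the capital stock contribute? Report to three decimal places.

3.640

Contribution = share × growth = 0.26 × 14 = 3.64 pp.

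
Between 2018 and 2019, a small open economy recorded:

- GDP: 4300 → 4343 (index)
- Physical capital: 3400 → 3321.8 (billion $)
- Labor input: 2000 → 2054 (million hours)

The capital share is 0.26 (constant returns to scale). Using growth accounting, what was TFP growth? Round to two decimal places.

GDP growth = (4343 − 4300) / 4300 = 1%.
Physical capital growth = (3321.8 − 3400) / 3400 = -2.3%.
Labor input growth = (2054 − 2000) / 2000 = 2.7%.
Labor's share = 1 − 0.26 = 0.74.
Physical capital: 0.26 × (-2.3) = -0.598 pp.
Labor input: 0.74 × 2.7 = 1.998 pp.
TFP growth = 1 − 1.4 = -0.4%.

-0.40%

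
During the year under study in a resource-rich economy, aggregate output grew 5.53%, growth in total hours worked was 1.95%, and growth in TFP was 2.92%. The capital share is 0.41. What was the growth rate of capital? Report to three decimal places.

Capital growth was 3.560%.

Labor's share = 1 − 0.41 = 0.59.
gY = gA + 0.59×1.95 + 0.41×g.
0.41×g = 5.53 − 2.92 − 1.1505 = 1.4595.
g = 1.4595 / 0.41 = 3.55976%.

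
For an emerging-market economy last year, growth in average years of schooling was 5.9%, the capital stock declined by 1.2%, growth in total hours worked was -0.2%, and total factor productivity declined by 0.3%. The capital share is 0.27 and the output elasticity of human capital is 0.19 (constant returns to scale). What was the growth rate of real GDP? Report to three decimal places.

0.389%

Labor's share = 1 − 0.27 − 0.19 = 0.54.
The capital stock: 0.27 × (-1.2) = -0.324 pp.
Average years of schooling: 0.19 × 5.9 = 1.121 pp.
Total hours worked: 0.54 × (-0.2) = -0.108 pp.
Output growth = -0.3 + 0.689 = 0.389%.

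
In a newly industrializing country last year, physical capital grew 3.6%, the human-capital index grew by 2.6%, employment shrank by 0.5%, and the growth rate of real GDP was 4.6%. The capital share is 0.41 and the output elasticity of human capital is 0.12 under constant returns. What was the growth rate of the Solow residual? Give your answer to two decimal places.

Labor's share = 1 − 0.41 − 0.12 = 0.47.
Physical capital: 0.41 × 3.6 = 1.476 pp.
The human-capital index: 0.12 × 2.6 = 0.312 pp.
Employment: 0.47 × (-0.5) = -0.235 pp.
TFP growth = 4.6 − 1.553 = 3.047%.

3.05%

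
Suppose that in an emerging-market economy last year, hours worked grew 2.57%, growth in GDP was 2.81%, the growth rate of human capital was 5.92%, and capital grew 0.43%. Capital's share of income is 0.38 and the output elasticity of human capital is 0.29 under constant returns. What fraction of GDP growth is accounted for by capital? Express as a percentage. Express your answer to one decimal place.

Capital contributed 0.38 × 0.43 = 0.1634 pp.
Share of growth = 0.1634 / 2.81 × 100 = 5.815%.

5.8%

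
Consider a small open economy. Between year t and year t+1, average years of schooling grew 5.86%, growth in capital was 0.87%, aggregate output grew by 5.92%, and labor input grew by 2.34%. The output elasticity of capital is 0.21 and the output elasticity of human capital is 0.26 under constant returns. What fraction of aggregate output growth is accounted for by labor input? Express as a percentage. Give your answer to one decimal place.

Labor's share = 1 − 0.21 − 0.26 = 0.53.
Labor input contributed 0.53 × 2.34 = 1.2402 pp.
Share of growth = 1.2402 / 5.92 × 100 = 20.949%.

Labor input accounted for 20.9% of growth.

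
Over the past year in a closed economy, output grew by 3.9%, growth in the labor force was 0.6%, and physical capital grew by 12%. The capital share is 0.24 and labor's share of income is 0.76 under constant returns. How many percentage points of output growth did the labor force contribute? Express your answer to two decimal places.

Labor's share = 1 − 0.24 = 0.76.
Contribution = share × growth = 0.76 × 0.6 = 0.456 pp.

0.46 pp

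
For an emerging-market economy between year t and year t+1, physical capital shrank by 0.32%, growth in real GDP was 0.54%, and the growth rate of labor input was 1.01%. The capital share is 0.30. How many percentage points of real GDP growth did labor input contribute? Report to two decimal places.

Labor's share = 1 − 0.3 = 0.7.
Contribution = share × growth = 0.7 × 1.01 = 0.707 pp.

0.71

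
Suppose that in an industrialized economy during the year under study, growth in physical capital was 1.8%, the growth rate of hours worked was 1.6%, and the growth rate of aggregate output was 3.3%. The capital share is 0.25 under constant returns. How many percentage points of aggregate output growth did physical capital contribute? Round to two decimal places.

Contribution = share × growth = 0.25 × 1.8 = 0.45 pp.

0.45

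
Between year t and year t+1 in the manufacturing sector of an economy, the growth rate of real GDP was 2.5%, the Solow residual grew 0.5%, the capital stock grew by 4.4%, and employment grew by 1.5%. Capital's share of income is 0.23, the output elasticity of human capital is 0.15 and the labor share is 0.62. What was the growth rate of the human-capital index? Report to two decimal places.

Labor's share = 1 − 0.23 − 0.15 = 0.62.
gY = gA + 0.23×4.4 + 0.62×1.5 + 0.15×g.
0.15×g = 2.5 − 0.5 − 1.942 = 0.058.
g = 0.058 / 0.15 = 0.3867%.

0.39%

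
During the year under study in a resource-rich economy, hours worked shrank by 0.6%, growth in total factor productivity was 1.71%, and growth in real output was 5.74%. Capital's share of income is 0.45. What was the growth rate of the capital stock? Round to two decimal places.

9.69%

Labor's share = 1 − 0.45 = 0.55.
gY = gA + 0.55×(-0.6) + 0.45×g.
0.45×g = 5.74 − 1.71 + 0.33 = 4.36.
g = 4.36 / 0.45 = 9.6889%.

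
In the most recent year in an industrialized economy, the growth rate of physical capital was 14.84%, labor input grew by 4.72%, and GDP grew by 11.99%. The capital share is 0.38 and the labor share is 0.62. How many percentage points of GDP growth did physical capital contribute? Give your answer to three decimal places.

Contribution = share × growth = 0.38 × 14.84 = 5.6392 pp.

5.639 pp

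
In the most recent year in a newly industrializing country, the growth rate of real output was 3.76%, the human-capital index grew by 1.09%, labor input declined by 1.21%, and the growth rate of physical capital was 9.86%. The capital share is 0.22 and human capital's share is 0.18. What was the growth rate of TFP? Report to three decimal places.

TFP grew 2.121%.

Labor's share = 1 − 0.22 − 0.18 = 0.6.
Physical capital: 0.22 × 9.86 = 2.1692 pp.
The human-capital index: 0.18 × 1.09 = 0.1962 pp.
Labor input: 0.6 × (-1.21) = -0.726 pp.
TFP growth = 3.76 − 1.6394 = 2.1206%.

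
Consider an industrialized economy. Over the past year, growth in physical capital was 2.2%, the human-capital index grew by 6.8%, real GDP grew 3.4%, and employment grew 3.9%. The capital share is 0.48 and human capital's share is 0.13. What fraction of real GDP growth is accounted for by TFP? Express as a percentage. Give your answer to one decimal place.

-1.8%

Labor's share = 1 − 0.48 − 0.13 = 0.39.
Physical capital: 0.48 × 2.2 = 1.056 pp.
The human-capital index: 0.13 × 6.8 = 0.884 pp.
Employment: 0.39 × 3.9 = 1.521 pp.
TFP growth = 3.4 − 3.461 = -0.061%.
TFP share of growth = -0.061 / 3.4 × 100 = -1.794%.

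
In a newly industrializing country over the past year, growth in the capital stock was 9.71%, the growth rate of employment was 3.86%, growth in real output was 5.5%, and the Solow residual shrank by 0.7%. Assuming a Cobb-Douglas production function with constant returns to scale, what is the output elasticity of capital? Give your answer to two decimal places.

gY = gA + α·gK + (1−α)·gL, so gY − gA − gL = α(gK − gL).
5.5 + 0.7 − 3.86 = α × (9.71 − 3.86).
2.34 = 5.85 α, so α = 0.4.

α = 0.40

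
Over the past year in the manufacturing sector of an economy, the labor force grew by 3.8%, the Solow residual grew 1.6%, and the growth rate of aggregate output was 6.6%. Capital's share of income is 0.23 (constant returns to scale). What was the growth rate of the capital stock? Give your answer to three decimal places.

The capital stock growth was 9.017%.

Labor's share = 1 − 0.23 = 0.77.
gY = gA + 0.77×3.8 + 0.23×g.
0.23×g = 6.6 − 1.6 − 2.926 = 2.074.
g = 2.074 / 0.23 = 9.01739%.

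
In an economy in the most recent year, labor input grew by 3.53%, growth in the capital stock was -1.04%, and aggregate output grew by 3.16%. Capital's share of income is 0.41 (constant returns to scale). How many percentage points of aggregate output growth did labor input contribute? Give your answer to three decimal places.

Labor's share = 1 − 0.41 = 0.59.
Contribution = share × growth = 0.59 × 3.53 = 2.0827 pp.

2.083 pp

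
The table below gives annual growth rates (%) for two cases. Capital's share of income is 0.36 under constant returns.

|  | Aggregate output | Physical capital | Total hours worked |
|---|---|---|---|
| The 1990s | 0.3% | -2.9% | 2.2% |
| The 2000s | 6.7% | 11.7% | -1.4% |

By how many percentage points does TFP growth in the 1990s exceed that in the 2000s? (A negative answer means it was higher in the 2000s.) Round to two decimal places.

Labor's share = 1 − 0.36 = 0.64.
The 1990s: TFP = 0.3 + 1.044 − 1.408 = -0.064%.
The 2000s: TFP = 6.7 − 4.212 + 0.896 = 3.384%.
Difference = -0.064 − (3.384) = -3.448 pp.

-3.45 percentage points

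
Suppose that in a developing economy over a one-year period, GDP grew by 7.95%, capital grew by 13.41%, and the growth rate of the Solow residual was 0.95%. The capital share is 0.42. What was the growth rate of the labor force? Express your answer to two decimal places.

Labor's share = 1 − 0.42 = 0.58.
gY = gA + 0.42×13.41 + 0.58×g.
0.58×g = 7.95 − 0.95 − 5.6322 = 1.3678.
g = 1.3678 / 0.58 = 2.3583%.

The labor force growth was 2.36%.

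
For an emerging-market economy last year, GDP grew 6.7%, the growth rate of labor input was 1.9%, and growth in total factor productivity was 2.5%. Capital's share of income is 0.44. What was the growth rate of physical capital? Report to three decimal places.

Physical capital grew 7.127%.

Labor's share = 1 − 0.44 = 0.56.
gY = gA + 0.56×1.9 + 0.44×g.
0.44×g = 6.7 − 2.5 − 1.064 = 3.136.
g = 3.136 / 0.44 = 7.12727%.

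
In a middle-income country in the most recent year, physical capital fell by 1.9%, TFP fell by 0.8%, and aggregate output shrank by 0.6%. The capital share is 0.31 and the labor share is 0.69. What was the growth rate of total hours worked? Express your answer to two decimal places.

Labor's share = 1 − 0.31 = 0.69.
gY = gA + 0.31×(-1.9) + 0.69×g.
0.69×g = -0.6 + 0.8 + 0.589 = 0.789.
g = 0.789 / 0.69 = 1.1435%.

Total hours worked growth was 1.14%.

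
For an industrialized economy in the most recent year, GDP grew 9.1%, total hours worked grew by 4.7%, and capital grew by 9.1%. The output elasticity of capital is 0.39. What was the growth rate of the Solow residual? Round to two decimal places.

The Solow residual growth was 2.68%.

Labor's share = 1 − 0.39 = 0.61.
Capital: 0.39 × 9.1 = 3.549 pp.
Total hours worked: 0.61 × 4.7 = 2.867 pp.
TFP growth = 9.1 − 6.416 = 2.684%.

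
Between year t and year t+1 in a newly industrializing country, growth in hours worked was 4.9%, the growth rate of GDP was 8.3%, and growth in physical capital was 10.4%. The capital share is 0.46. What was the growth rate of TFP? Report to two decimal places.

0.87%

Labor's share = 1 − 0.46 = 0.54.
Physical capital: 0.46 × 10.4 = 4.784 pp.
Hours worked: 0.54 × 4.9 = 2.646 pp.
TFP growth = 8.3 − 7.43 = 0.87%.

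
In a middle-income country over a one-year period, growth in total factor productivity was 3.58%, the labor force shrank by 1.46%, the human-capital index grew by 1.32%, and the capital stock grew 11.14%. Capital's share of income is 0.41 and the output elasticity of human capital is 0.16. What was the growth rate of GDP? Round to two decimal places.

7.73%

Labor's share = 1 − 0.41 − 0.16 = 0.43.
The capital stock: 0.41 × 11.14 = 4.5674 pp.
The human-capital index: 0.16 × 1.32 = 0.2112 pp.
The labor force: 0.43 × (-1.46) = -0.6278 pp.
Output growth = 3.58 + 4.1508 = 7.7308%.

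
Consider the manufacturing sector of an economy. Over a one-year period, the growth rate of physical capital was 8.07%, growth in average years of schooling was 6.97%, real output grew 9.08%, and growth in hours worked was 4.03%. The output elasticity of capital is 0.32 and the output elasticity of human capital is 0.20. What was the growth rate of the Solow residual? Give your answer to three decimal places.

The Solow residual grew 3.169%.

Labor's share = 1 − 0.32 − 0.2 = 0.48.
Physical capital: 0.32 × 8.07 = 2.5824 pp.
Average years of schooling: 0.2 × 6.97 = 1.394 pp.
Hours worked: 0.48 × 4.03 = 1.9344 pp.
TFP growth = 9.08 − 5.9108 = 3.1692%.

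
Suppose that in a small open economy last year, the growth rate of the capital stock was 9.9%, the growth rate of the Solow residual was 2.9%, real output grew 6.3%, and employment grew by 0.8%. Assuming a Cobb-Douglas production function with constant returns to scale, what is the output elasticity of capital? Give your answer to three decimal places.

gY = gA + α·gK + (1−α)·gL, so gY − gA − gL = α(gK − gL).
6.3 − 2.9 − 0.8 = α × (9.9 − 0.8).
2.6 = 9.1 α, so α = 0.28571.

α = 0.286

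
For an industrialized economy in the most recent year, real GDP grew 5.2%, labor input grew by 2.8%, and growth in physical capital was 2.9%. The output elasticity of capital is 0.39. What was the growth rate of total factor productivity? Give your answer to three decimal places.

2.361%

Labor's share = 1 − 0.39 = 0.61.
Physical capital: 0.39 × 2.9 = 1.131 pp.
Labor input: 0.61 × 2.8 = 1.708 pp.
TFP growth = 5.2 − 2.839 = 2.361%.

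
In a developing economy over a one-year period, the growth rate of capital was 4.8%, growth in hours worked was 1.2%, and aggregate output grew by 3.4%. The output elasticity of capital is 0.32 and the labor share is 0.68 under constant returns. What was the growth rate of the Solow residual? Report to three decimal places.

1.048%

Labor's share = 1 − 0.32 = 0.68.
Capital: 0.32 × 4.8 = 1.536 pp.
Hours worked: 0.68 × 1.2 = 0.816 pp.
TFP growth = 3.4 − 2.352 = 1.048%.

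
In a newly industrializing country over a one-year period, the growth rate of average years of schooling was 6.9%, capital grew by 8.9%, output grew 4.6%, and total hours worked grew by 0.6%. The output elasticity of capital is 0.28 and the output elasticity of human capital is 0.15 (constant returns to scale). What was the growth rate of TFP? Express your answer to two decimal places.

0.73%

Labor's share = 1 − 0.28 − 0.15 = 0.57.
Capital: 0.28 × 8.9 = 2.492 pp.
Average years of schooling: 0.15 × 6.9 = 1.035 pp.
Total hours worked: 0.57 × 0.6 = 0.342 pp.
TFP growth = 4.6 − 3.869 = 0.731%.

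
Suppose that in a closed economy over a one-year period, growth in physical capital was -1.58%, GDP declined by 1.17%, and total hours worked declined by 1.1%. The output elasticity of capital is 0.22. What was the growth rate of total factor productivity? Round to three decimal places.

Labor's share = 1 − 0.22 = 0.78.
Physical capital: 0.22 × (-1.58) = -0.3476 pp.
Total hours worked: 0.78 × (-1.1) = -0.858 pp.
TFP growth = -1.17 + 1.2056 = 0.0356%.

Total factor productivity growth was 0.036%.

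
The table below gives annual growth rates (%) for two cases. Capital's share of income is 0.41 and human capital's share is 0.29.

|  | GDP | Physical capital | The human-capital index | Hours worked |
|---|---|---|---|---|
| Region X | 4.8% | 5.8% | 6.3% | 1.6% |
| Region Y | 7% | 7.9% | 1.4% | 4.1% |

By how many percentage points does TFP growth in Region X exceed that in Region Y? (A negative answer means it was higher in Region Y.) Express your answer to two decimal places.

Labor's share = 1 − 0.41 − 0.29 = 0.3.
Region X: TFP = 4.8 − 2.378 − 1.827 − 0.48 = 0.115%.
Region Y: TFP = 7 − 3.239 − 0.406 − 1.23 = 2.125%.
Difference = 0.115 − (2.125) = -2.01 pp.

-2.01 percentage points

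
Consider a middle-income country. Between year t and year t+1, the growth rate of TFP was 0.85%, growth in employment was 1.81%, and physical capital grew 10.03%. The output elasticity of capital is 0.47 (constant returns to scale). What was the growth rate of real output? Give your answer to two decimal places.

Labor's share = 1 − 0.47 = 0.53.
Physical capital: 0.47 × 10.03 = 4.7141 pp.
Employment: 0.53 × 1.81 = 0.9593 pp.
Output growth = 0.85 + 5.6734 = 6.5234%.

6.52%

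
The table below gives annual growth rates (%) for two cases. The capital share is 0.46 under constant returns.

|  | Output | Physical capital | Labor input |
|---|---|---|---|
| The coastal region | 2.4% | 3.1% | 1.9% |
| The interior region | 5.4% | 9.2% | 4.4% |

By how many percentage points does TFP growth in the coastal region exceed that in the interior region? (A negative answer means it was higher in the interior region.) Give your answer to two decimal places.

1.16 percentage points

Labor's share = 1 − 0.46 = 0.54.
The coastal region: TFP = 2.4 − 1.426 − 1.026 = -0.052%.
The interior region: TFP = 5.4 − 4.232 − 2.376 = -1.208%.
Difference = -0.052 − (-1.208) = 1.156 pp.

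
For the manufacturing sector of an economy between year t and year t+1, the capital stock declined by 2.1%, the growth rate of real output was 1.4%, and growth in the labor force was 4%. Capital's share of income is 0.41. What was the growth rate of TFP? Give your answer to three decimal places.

Labor's share = 1 − 0.41 = 0.59.
The capital stock: 0.41 × (-2.1) = -0.861 pp.
The labor force: 0.59 × 4 = 2.36 pp.
TFP growth = 1.4 − 1.499 = -0.099%.

-0.099%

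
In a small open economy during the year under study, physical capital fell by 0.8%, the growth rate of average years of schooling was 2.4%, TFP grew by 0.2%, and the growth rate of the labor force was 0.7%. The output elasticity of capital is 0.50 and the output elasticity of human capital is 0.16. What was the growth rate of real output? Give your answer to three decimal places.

Real output growth was 0.422%.

Labor's share = 1 − 0.5 − 0.16 = 0.34.
Physical capital: 0.5 × (-0.8) = -0.4 pp.
Average years of schooling: 0.16 × 2.4 = 0.384 pp.
The labor force: 0.34 × 0.7 = 0.238 pp.
Output growth = 0.2 + 0.222 = 0.422%.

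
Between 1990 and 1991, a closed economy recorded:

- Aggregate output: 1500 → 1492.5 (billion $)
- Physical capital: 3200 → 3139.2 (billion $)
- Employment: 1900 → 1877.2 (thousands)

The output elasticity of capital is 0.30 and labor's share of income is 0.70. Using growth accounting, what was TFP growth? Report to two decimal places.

TFP growth was 0.91%.

Aggregate output growth = (1492.5 − 1500) / 1500 = -0.5%.
Physical capital growth = (3139.2 − 3200) / 3200 = -1.9%.
Employment growth = (1877.2 − 1900) / 1900 = -1.2%.
Labor's share = 1 − 0.3 = 0.7.
Physical capital: 0.3 × (-1.9) = -0.57 pp.
Employment: 0.7 × (-1.2) = -0.84 pp.
TFP growth = -0.5 + 1.41 = 0.91%.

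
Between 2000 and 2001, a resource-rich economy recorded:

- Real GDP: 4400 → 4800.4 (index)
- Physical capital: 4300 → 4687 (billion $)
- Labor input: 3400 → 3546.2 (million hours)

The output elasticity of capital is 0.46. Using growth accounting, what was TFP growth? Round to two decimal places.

Real GDP growth = (4800.4 − 4400) / 4400 = 9.1%.
Physical capital growth = (4687 − 4300) / 4300 = 9%.
Labor input growth = (3546.2 − 3400) / 3400 = 4.3%.
Labor's share = 1 − 0.46 = 0.54.
Physical capital: 0.46 × 9 = 4.14 pp.
Labor input: 0.54 × 4.3 = 2.322 pp.
TFP growth = 9.1 − 6.462 = 2.638%.

2.64%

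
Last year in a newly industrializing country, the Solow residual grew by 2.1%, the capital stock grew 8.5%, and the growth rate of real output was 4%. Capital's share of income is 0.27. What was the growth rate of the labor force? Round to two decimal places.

-0.54%

Labor's share = 1 − 0.27 = 0.73.
gY = gA + 0.27×8.5 + 0.73×g.
0.73×g = 4 − 2.1 − 2.295 = -0.395.
g = -0.395 / 0.73 = -0.5411%.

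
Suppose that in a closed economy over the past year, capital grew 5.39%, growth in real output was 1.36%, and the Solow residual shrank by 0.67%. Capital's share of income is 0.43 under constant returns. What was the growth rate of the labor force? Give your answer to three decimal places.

Labor's share = 1 − 0.43 = 0.57.
gY = gA + 0.43×5.39 + 0.57×g.
0.57×g = 1.36 + 0.67 − 2.3177 = -0.2877.
g = -0.2877 / 0.57 = -0.50474%.

-0.505%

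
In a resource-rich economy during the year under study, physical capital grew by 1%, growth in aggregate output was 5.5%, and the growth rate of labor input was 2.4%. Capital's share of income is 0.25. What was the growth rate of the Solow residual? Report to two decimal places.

3.45%

Labor's share = 1 − 0.25 = 0.75.
Physical capital: 0.25 × 1 = 0.25 pp.
Labor input: 0.75 × 2.4 = 1.8 pp.
TFP growth = 5.5 − 2.05 = 3.45%.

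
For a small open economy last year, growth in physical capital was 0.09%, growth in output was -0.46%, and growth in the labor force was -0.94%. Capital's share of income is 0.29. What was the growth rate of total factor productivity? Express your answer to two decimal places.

0.18%

Labor's share = 1 − 0.29 = 0.71.
Physical capital: 0.29 × 0.09 = 0.0261 pp.
The labor force: 0.71 × (-0.94) = -0.6674 pp.
TFP growth = -0.46 + 0.6413 = 0.1813%.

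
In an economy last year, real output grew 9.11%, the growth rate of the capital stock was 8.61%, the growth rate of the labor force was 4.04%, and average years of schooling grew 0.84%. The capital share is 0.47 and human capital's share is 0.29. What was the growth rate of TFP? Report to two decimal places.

TFP growth was 3.85%.

Labor's share = 1 − 0.47 − 0.29 = 0.24.
The capital stock: 0.47 × 8.61 = 4.0467 pp.
Average years of schooling: 0.29 × 0.84 = 0.2436 pp.
The labor force: 0.24 × 4.04 = 0.9696 pp.
TFP growth = 9.11 − 5.2599 = 3.8501%.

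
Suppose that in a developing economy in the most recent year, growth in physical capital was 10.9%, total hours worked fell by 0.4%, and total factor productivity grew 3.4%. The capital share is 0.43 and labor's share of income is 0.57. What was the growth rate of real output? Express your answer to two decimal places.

Real output growth was 7.86%.

Labor's share = 1 − 0.43 = 0.57.
Physical capital: 0.43 × 10.9 = 4.687 pp.
Total hours worked: 0.57 × (-0.4) = -0.228 pp.
Output growth = 3.4 + 4.459 = 7.859%.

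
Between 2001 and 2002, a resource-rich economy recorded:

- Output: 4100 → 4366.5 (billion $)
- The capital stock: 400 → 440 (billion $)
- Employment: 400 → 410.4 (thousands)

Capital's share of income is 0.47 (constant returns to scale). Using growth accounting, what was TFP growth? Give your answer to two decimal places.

0.42%

Output growth = (4366.5 − 4100) / 4100 = 6.5%.
The capital stock growth = (440 − 400) / 400 = 10%.
Employment growth = (410.4 − 400) / 400 = 2.6%.
Labor's share = 1 − 0.47 = 0.53.
The capital stock: 0.47 × 10 = 4.7 pp.
Employment: 0.53 × 2.6 = 1.378 pp.
TFP growth = 6.5 − 6.078 = 0.422%.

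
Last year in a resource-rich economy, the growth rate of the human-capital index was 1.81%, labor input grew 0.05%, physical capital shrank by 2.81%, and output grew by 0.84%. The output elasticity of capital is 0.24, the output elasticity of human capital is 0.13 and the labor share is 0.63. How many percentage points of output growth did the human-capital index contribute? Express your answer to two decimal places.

0.24

Contribution = share × growth = 0.13 × 1.81 = 0.2353 pp.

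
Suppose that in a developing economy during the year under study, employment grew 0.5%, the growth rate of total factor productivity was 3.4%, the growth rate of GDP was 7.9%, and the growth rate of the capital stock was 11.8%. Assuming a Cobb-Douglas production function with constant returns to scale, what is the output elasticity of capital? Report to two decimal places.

gY = gA + α·gK + (1−α)·gL, so gY − gA − gL = α(gK − gL).
7.9 − 3.4 − 0.5 = α × (11.8 − 0.5).
4 = 11.3 α, so α = 0.354.

0.35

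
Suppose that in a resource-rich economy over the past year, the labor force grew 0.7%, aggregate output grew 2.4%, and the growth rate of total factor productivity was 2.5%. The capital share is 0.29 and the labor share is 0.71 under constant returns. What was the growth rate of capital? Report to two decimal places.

-2.06%

Labor's share = 1 − 0.29 = 0.71.
gY = gA + 0.71×0.7 + 0.29×g.
0.29×g = 2.4 − 2.5 − 0.497 = -0.597.
g = -0.597 / 0.29 = -2.0586%.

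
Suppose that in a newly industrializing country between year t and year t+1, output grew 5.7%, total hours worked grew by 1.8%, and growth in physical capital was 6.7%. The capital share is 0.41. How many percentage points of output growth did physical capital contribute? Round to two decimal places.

Contribution = share × growth = 0.41 × 6.7 = 2.747 pp.

2.75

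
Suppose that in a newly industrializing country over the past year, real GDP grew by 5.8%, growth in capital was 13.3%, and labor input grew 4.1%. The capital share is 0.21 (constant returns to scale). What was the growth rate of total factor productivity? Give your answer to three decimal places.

-0.232%

Labor's share = 1 − 0.21 = 0.79.
Capital: 0.21 × 13.3 = 2.793 pp.
Labor input: 0.79 × 4.1 = 3.239 pp.
TFP growth = 5.8 − 6.032 = -0.232%.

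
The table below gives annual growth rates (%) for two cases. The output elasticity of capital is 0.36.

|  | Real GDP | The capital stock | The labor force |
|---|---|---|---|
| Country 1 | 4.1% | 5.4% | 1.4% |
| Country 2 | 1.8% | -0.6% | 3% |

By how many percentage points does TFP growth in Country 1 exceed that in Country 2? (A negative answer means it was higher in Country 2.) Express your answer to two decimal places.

1.16 percentage points

Labor's share = 1 − 0.36 = 0.64.
Country 1: TFP = 4.1 − 1.944 − 0.896 = 1.26%.
Country 2: TFP = 1.8 + 0.216 − 1.92 = 0.096%.
Difference = 1.26 − (0.096) = 1.164 pp.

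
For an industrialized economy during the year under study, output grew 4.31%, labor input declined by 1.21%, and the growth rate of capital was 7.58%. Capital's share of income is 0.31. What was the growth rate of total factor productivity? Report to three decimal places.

2.795%

Labor's share = 1 − 0.31 = 0.69.
Capital: 0.31 × 7.58 = 2.3498 pp.
Labor input: 0.69 × (-1.21) = -0.8349 pp.
TFP growth = 4.31 − 1.5149 = 2.7951%.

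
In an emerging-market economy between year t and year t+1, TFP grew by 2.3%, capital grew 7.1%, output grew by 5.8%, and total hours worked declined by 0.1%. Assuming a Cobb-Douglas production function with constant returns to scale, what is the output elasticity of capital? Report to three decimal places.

0.500

gY = gA + α·gK + (1−α)·gL, so gY − gA − gL = α(gK − gL).
5.8 − 2.3 + 0.1 = α × (7.1 − (-0.1)).
3.6 = 7.2 α, so α = 0.5.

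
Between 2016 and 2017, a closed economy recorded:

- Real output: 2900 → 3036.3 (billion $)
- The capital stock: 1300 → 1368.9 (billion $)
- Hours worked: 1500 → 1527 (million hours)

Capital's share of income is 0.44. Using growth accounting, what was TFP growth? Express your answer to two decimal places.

Real output growth = (3036.3 − 2900) / 2900 = 4.7%.
The capital stock growth = (1368.9 − 1300) / 1300 = 5.3%.
Hours worked growth = (1527 − 1500) / 1500 = 1.8%.
Labor's share = 1 − 0.44 = 0.56.
The capital stock: 0.44 × 5.3 = 2.332 pp.
Hours worked: 0.56 × 1.8 = 1.008 pp.
TFP growth = 4.7 − 3.34 = 1.36%.

1.36%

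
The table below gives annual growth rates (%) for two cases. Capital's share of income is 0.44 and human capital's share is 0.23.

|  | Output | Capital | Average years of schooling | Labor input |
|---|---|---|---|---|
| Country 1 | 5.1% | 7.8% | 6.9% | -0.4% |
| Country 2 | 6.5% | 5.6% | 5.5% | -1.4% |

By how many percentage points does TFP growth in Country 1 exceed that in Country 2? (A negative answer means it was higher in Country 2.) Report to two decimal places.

-3.02 percentage points

Labor's share = 1 − 0.44 − 0.23 = 0.33.
Country 1: TFP = 5.1 − 3.432 − 1.587 + 0.132 = 0.213%.
Country 2: TFP = 6.5 − 2.464 − 1.265 + 0.462 = 3.233%.
Difference = 0.213 − (3.233) = -3.02 pp.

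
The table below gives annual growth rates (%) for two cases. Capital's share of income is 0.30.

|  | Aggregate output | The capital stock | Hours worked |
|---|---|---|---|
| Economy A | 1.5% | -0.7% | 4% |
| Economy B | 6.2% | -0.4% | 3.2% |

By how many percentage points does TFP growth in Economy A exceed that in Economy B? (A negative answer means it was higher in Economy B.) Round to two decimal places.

-5.17 percentage points

Labor's share = 1 − 0.3 = 0.7.
Economy A: TFP = 1.5 + 0.21 − 2.8 = -1.09%.
Economy B: TFP = 6.2 + 0.12 − 2.24 = 4.08%.
Difference = -1.09 − (4.08) = -5.17 pp.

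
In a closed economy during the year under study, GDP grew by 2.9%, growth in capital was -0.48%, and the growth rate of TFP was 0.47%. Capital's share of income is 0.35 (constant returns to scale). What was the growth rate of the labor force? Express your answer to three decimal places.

Labor's share = 1 − 0.35 = 0.65.
gY = gA + 0.35×(-0.48) + 0.65×g.
0.65×g = 2.9 − 0.47 + 0.168 = 2.598.
g = 2.598 / 0.65 = 3.99692%.

3.997%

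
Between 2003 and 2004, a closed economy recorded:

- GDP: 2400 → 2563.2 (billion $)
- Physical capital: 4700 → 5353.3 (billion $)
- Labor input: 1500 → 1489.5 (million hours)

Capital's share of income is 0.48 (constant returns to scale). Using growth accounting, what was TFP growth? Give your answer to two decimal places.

0.49%

GDP growth = (2563.2 − 2400) / 2400 = 6.8%.
Physical capital growth = (5353.3 − 4700) / 4700 = 13.9%.
Labor input growth = (1489.5 − 1500) / 1500 = -0.7%.
Labor's share = 1 − 0.48 = 0.52.
Physical capital: 0.48 × 13.9 = 6.672 pp.
Labor input: 0.52 × (-0.7) = -0.364 pp.
TFP growth = 6.8 − 6.308 = 0.492%.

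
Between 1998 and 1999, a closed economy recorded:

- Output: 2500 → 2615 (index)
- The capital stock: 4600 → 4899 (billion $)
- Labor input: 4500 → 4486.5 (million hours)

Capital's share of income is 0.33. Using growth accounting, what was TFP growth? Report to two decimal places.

2.66%

Output growth = (2615 − 2500) / 2500 = 4.6%.
The capital stock growth = (4899 − 4600) / 4600 = 6.5%.
Labor input growth = (4486.5 − 4500) / 4500 = -0.3%.
Labor's share = 1 − 0.33 = 0.67.
The capital stock: 0.33 × 6.5 = 2.145 pp.
Labor input: 0.67 × (-0.3) = -0.201 pp.
TFP growth = 4.6 − 1.944 = 2.656%.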